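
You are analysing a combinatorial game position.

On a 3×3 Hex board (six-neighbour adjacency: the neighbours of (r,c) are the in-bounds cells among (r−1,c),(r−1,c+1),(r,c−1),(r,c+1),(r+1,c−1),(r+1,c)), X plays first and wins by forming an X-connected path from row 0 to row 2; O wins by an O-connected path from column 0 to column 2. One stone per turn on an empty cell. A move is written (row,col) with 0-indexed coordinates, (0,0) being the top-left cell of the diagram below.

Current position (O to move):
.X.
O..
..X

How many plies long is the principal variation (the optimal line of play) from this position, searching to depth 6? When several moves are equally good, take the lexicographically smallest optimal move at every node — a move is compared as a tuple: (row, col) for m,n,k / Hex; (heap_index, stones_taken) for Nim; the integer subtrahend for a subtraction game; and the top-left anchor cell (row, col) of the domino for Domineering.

ply 1, O at .X./O../..X | (0,0)=-1→OX./O../..X; (0,2)=-1→.XO/O../..X; (1,1)=+1→.X./OO./..X*; (1,2)=-1→.X./O.O/..X; (2,0)=-1→.X./O../O.X; (2,1)=-1→.X./O../.OX
ply 2, X at .X./OO./..X | (0,0)=-1→XX./OO./..X*; (0,2)=-1→.XX/OO./..X; (1,2)=-1→.X./OOX/..X; (2,0)=-1→.X./OO./X.X; (2,1)=-1→.X./OO./.XX
ply 3, O at XX./OO./..X | (0,2)=+1→XXO/OO./..X*; (1,2)=+1→XX./OOO/..X; (2,0)=+1→XX./OO./O.X; (2,1)=+1→XX./OO./.OX
ply 4: XXO/OO./..X is terminal -1 (X); from .X./O../..X depth 6

PV length from [.X./O../..X]: 3 plies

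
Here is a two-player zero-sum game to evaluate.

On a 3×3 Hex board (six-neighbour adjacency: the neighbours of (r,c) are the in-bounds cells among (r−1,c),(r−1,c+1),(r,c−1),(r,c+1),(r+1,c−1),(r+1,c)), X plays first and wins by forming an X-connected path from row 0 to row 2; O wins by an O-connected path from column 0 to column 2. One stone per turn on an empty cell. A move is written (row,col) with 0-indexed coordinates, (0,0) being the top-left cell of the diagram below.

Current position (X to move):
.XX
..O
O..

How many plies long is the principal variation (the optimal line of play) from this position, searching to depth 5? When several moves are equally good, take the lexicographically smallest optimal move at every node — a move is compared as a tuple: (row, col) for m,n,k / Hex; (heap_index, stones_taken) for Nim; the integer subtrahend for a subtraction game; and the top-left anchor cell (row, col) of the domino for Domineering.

ply 1, X at .XX/..O/O.. | (0,0)=-1→XXX/..O/O..*; (1,0)=-1→.XX/X.O/O..; (1,1)=-1→.XX/.XO/O..; (2,1)=-1→.XX/..O/OX.; (2,2)=-1→.XX/..O/O.X
ply 2, O at XXX/..O/O.. | (1,0)=+1→XXX/O.O/O..*; (1,1)=+1→XXX/.OO/O..; (2,1)=+1→XXX/..O/OO.; (2,2)=+1→XXX/..O/O.O
ply 3, X at XXX/O.O/O.. | (1,1)=-1→XXX/OXO/O..*; (2,1)=-1→XXX/O.O/OX.; (2,2)=-1→XXX/O.O/O.X
ply 4, O at XXX/OXO/O.. | (2,1)=+1→XXX/OXO/OO.*; (2,2)=-1→XXX/OXO/O.O
ply 5: XXX/OXO/OO. is terminal -1 (X); from .XX/..O/O.. depth 5

PV length from [.XX/..O/O..]: 4 plies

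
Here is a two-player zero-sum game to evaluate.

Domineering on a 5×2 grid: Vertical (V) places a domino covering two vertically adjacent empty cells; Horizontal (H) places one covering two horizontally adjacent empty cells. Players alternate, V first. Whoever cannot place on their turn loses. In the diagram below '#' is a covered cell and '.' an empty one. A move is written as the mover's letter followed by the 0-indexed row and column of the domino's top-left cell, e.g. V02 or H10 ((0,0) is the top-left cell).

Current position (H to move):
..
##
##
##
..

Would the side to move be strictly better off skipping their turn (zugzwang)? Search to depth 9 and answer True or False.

zugzwang(../##/##/##/.., H) = False

p1 H@[../##/##/##/..]: H00[##/##/##/##/..]+1* H40[../##/##/##/##]+1
p2 V@[##/##/##/##/..] terminal -1; root [../##/##/##/..] d9
pass branch (V moves first from the same position):
  | p1 V@[../##/##/##/..] terminal -1; root [../##/##/##/..] d9
H moving scores +1; H passing scores +1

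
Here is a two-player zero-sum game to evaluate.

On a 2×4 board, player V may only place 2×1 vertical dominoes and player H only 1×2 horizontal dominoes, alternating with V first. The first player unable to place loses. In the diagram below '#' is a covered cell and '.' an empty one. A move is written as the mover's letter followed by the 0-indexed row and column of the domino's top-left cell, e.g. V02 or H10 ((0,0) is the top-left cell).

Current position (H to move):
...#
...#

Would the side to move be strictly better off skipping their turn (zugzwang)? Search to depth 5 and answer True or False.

p1 H@[...#/...#]: H00[##.#/...#]+1* H01[.###/...#]+1 H10[...#/##.#]+1 H11[...#/.###]+1
p2 V@[##.#/...#]: V02[####/..##]-1*
p3 H@[####/..##]: H10[####/####]+1*
p4 V@[####/####] terminal -1; root [...#/...#] d5
if H skipped the turn, V would face:
~ p1 V@[...#/...#]: V00[#..#/#..#]-1 V01[.#.#/.#.#]+1* V02[..##/..##]-1
~ p2 H@[.#.#/.#.#] terminal -1; root [...#/...#] d5
compare (H): move=+1 vs pass=-1

zugzwang(...#/...#, H) = False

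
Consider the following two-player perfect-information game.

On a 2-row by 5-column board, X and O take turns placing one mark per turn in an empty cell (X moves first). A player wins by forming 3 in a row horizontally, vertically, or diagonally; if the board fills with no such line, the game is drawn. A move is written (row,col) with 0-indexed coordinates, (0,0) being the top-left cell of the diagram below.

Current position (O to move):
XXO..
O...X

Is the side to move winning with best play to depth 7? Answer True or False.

O winning at [XXO../O...X]: False

ply 1, O at XXO../O...X | (0,3)=+0→XXOO./O...X*; (0,4)=+0→XXO.O/O...X; (1,1)=+0→XXO../OO..X; (1,2)=+0→XXO../O.O.X; (1,3)=+0→XXO../O..OX
ply 2, X at XXOO./O...X | (0,4)=+0→XXOOX/O...X*; (1,1)=-1→XXOO./OX..X; (1,2)=-1→XXOO./O.X.X; (1,3)=-1→XXOO./O..XX
ply 3, O at XXOOX/O...X | (1,1)=+0→XXOOX/OO..X*; (1,2)=+0→XXOOX/O.O.X; (1,3)=+0→XXOOX/O..OX
ply 4, X at XXOOX/OO..X | (1,2)=+0→XXOOX/OOX.X*; (1,3)=-1→XXOOX/OO.XX
ply 5, O at XXOOX/OOX.X | (1,3)=+0→XXOOX/OOXOX*
ply 6: XXOOX/OOXOX is terminal +0 (X); from XXO../O...X depth 7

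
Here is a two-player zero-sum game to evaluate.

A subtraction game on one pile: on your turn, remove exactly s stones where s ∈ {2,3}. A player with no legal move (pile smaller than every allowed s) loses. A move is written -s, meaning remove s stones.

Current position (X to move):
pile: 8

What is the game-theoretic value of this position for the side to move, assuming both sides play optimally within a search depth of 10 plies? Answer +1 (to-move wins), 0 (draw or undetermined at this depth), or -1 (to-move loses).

value(8, X) = +1

[8] X move#1: -2:+1/6*, -3:+1/5
[6] O move#2: -2:-1/4*, -3:-1/3
[4] X move#3: -2:-1/2, -3:+1/1*
[1] end (terminal -1, O#4); searched 8 to 10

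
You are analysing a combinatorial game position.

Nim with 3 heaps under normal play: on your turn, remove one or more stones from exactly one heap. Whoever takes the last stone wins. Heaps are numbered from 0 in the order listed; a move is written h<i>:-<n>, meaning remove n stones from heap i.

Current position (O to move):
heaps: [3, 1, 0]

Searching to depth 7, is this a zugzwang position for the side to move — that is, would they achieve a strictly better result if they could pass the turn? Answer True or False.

zugzwang((3,1,0), O) = False

[(3,1,0)] O move#1: h0:-1:-1/(2,1,0), h0:-2:+1/(1,1,0)*, h0:-3:-1/(0,1,0), h1:-1:-1/(3,0,0)
[(1,1,0)] X move#2: h0:-1:-1/(0,1,0)*, h1:-1:-1/(1,0,0)
[(0,1,0)] O move#3: h1:-1:+1/(0,0,0)*
[(0,0,0)] end (terminal -1, X#4); searched (3,1,0) to 7
pass branch (X moves first from the same position):
  | [(3,1,0)] X move#1: h0:-1:-1/(2,1,0), h0:-2:+1/(1,1,0)*, h0:-3:-1/(0,1,0), h1:-1:-1/(3,0,0)
  | [(1,1,0)] O move#2: h0:-1:-1/(0,1,0)*, h1:-1:-1/(1,0,0)
  | [(0,1,0)] X move#3: h1:-1:+1/(0,0,0)*
  | [(0,0,0)] end (terminal -1, O#4); searched (3,1,0) to 7
O moving scores +1; O passing scores -1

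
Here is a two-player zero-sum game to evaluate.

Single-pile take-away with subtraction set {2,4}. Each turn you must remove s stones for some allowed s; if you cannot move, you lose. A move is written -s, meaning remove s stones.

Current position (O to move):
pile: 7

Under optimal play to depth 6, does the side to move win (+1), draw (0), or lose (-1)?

p1 O@[7]: -2[5]-1* -4[3]-1
p2 X@[5]: -2[3]-1 -4[1]+1*
p3 O@[1] terminal -1; root [7] d6

value(7, O) = -1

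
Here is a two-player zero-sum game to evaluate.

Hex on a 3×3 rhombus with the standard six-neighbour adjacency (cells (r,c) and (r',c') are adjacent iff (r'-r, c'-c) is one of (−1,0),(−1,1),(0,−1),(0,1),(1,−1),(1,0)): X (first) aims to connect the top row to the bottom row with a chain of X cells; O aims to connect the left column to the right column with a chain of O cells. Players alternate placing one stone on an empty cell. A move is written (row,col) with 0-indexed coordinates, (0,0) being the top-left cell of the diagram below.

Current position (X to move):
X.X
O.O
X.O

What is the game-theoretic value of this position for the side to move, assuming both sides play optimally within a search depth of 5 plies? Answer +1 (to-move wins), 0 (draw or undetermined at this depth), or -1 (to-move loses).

ply 1, X at X.X/O.O/X.O | (0,1)=-1→XXX/O.O/X.O; (1,1)=+1→X.X/OXO/X.O*; (2,1)=-1→X.X/O.O/XXO
ply 2: X.X/OXO/X.O is terminal -1 (O); from X.X/O.O/X.O depth 5

value(X.X/O.O/X.O, X) = +1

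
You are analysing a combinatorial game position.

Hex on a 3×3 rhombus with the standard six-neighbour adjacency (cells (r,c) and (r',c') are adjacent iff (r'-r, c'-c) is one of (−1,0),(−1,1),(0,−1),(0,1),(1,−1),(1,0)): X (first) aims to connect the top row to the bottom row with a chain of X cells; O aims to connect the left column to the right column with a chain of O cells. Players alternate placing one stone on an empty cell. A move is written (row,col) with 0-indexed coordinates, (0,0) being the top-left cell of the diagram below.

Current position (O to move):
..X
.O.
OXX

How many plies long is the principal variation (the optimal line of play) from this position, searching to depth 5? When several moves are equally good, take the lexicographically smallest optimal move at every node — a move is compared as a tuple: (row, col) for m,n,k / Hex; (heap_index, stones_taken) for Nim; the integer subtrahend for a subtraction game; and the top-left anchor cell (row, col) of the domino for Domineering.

PV length from [..X/.O./OXX]: 1 ply

p1 O@[..X/.O./OXX]: (0,0)[O.X/.O./OXX]-1 (0,1)[.OX/.O./OXX]-1 (1,0)[..X/OO./OXX]-1 (1,2)[..X/.OO/OXX]+1*
p2 X@[..X/.OO/OXX] terminal -1; root [..X/.O./OXX] d5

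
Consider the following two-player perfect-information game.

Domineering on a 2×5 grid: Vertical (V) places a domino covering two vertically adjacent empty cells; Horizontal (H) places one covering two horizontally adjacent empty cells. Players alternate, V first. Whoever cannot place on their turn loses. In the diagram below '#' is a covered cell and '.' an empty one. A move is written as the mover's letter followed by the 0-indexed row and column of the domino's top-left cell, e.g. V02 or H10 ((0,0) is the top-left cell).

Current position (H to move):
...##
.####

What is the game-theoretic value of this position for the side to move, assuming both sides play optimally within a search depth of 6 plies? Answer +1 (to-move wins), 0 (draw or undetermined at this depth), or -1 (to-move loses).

p1 H@[...##/.####]: H00[##.##/.####]+1* H01[.####/.####]-1
p2 V@[##.##/.####] terminal -1; root [...##/.####] d6

value(...##/.####, H) = +1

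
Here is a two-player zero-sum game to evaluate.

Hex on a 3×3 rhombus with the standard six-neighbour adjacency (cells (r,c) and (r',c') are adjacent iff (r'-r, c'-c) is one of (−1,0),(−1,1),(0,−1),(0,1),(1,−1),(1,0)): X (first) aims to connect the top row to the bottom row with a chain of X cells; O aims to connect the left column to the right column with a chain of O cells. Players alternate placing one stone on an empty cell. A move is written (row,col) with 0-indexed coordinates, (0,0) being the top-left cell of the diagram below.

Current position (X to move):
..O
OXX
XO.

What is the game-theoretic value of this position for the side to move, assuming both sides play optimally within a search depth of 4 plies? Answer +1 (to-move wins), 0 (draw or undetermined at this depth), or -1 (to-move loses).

ply 1, X at ..O/OXX/XO. | (0,0)=-1→X.O/OXX/XO.; (0,1)=+1→.XO/OXX/XO.*; (2,2)=-1→..O/OXX/XOX
ply 2: .XO/OXX/XO. is terminal -1 (O); from ..O/OXX/XO. depth 4

value(..O/OXX/XO., X) = +1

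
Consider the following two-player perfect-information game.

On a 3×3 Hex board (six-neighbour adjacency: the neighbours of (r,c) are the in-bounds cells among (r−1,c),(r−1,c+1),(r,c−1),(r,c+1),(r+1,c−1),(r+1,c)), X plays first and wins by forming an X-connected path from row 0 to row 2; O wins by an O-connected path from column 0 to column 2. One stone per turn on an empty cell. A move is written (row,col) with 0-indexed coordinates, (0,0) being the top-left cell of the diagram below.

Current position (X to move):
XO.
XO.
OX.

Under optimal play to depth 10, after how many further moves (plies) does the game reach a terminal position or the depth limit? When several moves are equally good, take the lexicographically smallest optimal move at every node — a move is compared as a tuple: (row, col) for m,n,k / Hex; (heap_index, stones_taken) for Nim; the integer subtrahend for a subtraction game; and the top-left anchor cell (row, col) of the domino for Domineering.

PV length from [XO./XO./OX.]: 2 plies

p1 X@[XO./XO./OX.]: (0,2)[XOX/XO./OX.]-1* (1,2)[XO./XOX/OX.]-1 (2,2)[XO./XO./OXX]-1
p2 O@[XOX/XO./OX.]: (1,2)[XOX/XOO/OX.]+1* (2,2)[XOX/XO./OXO]-1
p3 X@[XOX/XOO/OX.] terminal -1; root [XO./XO./OX.] d10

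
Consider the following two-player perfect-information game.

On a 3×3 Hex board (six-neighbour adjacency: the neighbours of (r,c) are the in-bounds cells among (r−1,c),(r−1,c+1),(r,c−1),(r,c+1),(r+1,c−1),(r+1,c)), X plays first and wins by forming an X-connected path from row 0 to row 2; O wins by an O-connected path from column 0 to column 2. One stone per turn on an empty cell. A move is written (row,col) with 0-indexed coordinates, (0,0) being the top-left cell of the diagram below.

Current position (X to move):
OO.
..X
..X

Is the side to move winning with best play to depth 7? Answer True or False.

ply 1, X at OO./..X/..X | (0,2)=+1→OOX/..X/..X*; (1,0)=-1→OO./X.X/..X; (1,1)=-1→OO./.XX/..X; (2,0)=-1→OO./..X/X.X; (2,1)=-1→OO./..X/.XX
ply 2: OOX/..X/..X is terminal -1 (O); from OO./..X/..X depth 7

X winning at [OO./..X/..X]: True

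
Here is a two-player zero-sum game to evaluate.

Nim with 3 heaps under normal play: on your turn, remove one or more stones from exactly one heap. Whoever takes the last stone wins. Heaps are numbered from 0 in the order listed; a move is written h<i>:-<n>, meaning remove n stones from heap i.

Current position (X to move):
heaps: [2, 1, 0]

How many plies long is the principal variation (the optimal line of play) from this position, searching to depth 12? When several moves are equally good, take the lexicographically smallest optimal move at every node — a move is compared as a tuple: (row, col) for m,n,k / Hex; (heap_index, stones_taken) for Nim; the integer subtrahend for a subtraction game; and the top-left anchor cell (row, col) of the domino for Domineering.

[(2,1,0)] X move#1: h0:-1:+1/(1,1,0)*, h0:-2:-1/(0,1,0), h1:-1:-1/(2,0,0)
[(1,1,0)] O move#2: h0:-1:-1/(0,1,0)*, h1:-1:-1/(1,0,0)
[(0,1,0)] X move#3: h1:-1:+1/(0,0,0)*
[(0,0,0)] end (terminal -1, O#4); searched (2,1,0) to 12

PV length from [(2,1,0)]: 3 plies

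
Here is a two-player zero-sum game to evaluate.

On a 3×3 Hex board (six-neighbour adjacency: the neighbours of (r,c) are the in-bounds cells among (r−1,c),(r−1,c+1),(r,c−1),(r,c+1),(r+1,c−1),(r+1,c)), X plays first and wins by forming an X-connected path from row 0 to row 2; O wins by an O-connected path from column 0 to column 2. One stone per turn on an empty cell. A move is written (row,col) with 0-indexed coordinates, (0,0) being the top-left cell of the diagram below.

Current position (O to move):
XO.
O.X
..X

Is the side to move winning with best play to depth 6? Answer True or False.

O winning at [XO./O.X/..X]: True

p1 O@[XO./O.X/..X]: (0,2)[XOO/O.X/..X]+1* (1,1)[XO./OOX/..X]-1 (2,0)[XO./O.X/O.X]-1 (2,1)[XO./O.X/.OX]-1
p2 X@[XOO/O.X/..X] terminal -1; root [XO./O.X/..X] d6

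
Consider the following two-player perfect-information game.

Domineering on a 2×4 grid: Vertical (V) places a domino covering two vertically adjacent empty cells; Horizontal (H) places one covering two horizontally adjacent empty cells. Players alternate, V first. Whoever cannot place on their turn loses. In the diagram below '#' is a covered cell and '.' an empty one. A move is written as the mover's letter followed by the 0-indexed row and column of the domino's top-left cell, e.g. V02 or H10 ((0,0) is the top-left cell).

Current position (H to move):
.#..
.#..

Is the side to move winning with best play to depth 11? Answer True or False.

[.#../.#..] H move#1: H02:+1/.###/.#..*, H12:+1/.#../.###
[.###/.#..] V move#2: V00:-1/####/##..*
[####/##..] H move#3: H12:+1/####/####*
[####/####] end (terminal -1, V#4); searched .#../.#.. to 11

H winning at [.#../.#..]: True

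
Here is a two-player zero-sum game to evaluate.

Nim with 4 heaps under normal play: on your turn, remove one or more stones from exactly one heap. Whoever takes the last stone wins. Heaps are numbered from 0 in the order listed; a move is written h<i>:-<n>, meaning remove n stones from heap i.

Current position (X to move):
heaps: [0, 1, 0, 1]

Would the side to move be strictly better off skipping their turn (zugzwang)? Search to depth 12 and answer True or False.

zugzwang((0,1,0,1), X) = True

ply 1, X at (0,1,0,1) | h1:-1=-1→(0,0,0,1)*; h3:-1=-1→(0,1,0,0)
ply 2, O at (0,0,0,1) | h3:-1=+1→(0,0,0,0)*
ply 3: (0,0,0,0) is terminal -1 (X); from (0,1,0,1) depth 12
if X skipped the turn, O would face:
~ ply 1, O at (0,1,0,1) | h1:-1=-1→(0,0,0,1)*; h3:-1=-1→(0,1,0,0)
~ ply 2, X at (0,0,0,1) | h3:-1=+1→(0,0,0,0)*
~ ply 3: (0,0,0,0) is terminal -1 (O); from (0,1,0,1) depth 12
compare (X): move=-1 vs pass=+1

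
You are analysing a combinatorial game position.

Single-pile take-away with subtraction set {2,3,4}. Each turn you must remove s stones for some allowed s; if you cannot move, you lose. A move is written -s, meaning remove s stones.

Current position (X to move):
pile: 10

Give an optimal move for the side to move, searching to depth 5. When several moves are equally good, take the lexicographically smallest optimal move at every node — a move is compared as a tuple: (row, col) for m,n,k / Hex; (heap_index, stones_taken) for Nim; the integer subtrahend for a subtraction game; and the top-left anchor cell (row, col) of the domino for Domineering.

[10] X move#1: -2:-1/8, -3:+1/7*, -4:+1/6
[7] O move#2: -2:-1/5*, -3:-1/4, -4:-1/3
[5] X move#3: -2:-1/3, -3:-1/2, -4:+1/1*
[1] end (terminal -1, O#4); searched 10 to 5

X's best at [10]: -3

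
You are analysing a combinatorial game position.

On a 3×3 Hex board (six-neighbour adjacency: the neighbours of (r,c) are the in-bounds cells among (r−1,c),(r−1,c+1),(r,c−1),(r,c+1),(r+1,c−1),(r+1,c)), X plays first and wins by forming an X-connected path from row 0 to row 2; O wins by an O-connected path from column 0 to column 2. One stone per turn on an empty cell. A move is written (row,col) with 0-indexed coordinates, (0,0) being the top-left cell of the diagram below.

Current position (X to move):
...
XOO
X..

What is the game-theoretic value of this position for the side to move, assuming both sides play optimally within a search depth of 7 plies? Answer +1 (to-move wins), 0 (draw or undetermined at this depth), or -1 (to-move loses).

ply 1, X at .../XOO/X.. | (0,0)=+1→X../XOO/X..*; (0,1)=+1→.X./XOO/X..; (0,2)=+1→..X/XOO/X..; (2,1)=+1→.../XOO/XX.; (2,2)=+1→.../XOO/X.X
ply 2: X../XOO/X.. is terminal -1 (O); from .../XOO/X.. depth 7

value(.../XOO/X.., X) = +1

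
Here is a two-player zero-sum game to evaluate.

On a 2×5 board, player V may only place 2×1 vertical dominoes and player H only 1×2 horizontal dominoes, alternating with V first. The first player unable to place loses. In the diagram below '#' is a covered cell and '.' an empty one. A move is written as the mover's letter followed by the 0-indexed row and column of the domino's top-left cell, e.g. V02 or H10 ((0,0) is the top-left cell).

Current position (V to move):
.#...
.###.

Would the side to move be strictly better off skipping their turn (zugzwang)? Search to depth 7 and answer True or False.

zugzwang(.#.../.###., V) = False

p1 V@[.#.../.###.]: V00[##.../####.]-1 V04[.#..#/.####]+1*
p2 H@[.#..#/.####]: H02[.####/.####]-1*
p3 V@[.####/.####]: V00[#####/#####]+1*
p4 H@[#####/#####] terminal -1; root [.#.../.###.] d7
pass branch (H moves first from the same position):
  | p1 H@[.#.../.###.]: H02[.###./.###.]-1* H03[.#.##/.###.]-1
  | p2 V@[.###./.###.]: V00[####./####.]+1* V04[.####/.####]+1
  | p3 H@[####./####.] terminal -1; root [.#.../.###.] d7
V moving scores +1; V passing scores +1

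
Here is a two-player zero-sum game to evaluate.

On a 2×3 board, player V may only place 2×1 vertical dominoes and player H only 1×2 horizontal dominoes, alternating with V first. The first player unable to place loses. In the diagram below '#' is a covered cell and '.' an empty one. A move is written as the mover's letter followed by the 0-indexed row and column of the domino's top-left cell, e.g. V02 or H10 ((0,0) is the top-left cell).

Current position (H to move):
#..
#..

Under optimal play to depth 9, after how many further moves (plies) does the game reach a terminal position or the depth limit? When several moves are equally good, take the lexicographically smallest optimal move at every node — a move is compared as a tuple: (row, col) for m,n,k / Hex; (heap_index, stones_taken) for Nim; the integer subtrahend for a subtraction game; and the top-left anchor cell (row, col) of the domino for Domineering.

PV length from [#../#..]: 1 ply

ply 1, H at #../#.. | H01=+1→###/#..*; H11=+1→#../###
ply 2: ###/#.. is terminal -1 (V); from #../#.. depth 9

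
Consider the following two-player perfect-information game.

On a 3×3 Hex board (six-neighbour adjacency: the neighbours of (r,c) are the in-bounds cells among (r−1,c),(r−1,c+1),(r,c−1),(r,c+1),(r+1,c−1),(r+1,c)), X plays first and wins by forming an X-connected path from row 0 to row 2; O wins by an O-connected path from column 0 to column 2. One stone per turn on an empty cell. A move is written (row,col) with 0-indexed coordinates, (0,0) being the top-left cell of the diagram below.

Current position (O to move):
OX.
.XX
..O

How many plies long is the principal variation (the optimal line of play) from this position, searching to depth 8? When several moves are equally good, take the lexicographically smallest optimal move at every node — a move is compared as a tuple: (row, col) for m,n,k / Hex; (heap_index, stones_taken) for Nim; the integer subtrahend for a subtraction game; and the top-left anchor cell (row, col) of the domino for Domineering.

ply 1, O at OX./.XX/..O | (0,2)=-1→OXO/.XX/..O*; (1,0)=-1→OX./OXX/..O; (2,0)=-1→OX./.XX/O.O; (2,1)=-1→OX./.XX/.OO
ply 2, X at OXO/.XX/..O | (1,0)=+1→OXO/XXX/..O*; (2,0)=+1→OXO/.XX/X.O; (2,1)=+1→OXO/.XX/.XO
ply 3, O at OXO/XXX/..O | (2,0)=-1→OXO/XXX/O.O*; (2,1)=-1→OXO/XXX/.OO
ply 4, X at OXO/XXX/O.O | (2,1)=+1→OXO/XXX/OXO*
ply 5: OXO/XXX/OXO is terminal -1 (O); from OX./.XX/..O depth 8

PV length from [OX./.XX/..O]: 4 plies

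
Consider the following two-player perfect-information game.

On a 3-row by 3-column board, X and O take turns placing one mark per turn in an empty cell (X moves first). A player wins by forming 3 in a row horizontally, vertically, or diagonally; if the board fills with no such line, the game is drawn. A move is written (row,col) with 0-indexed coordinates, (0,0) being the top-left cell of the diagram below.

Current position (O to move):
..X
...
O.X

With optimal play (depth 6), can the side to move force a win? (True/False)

p1 O@[..X/.../O.X]: (0,0)[O.X/.../O.X]-1* (0,1)[.OX/.../O.X]-1 (1,0)[..X/O../O.X]-1 (1,1)[..X/.O./O.X]-1 (1,2)[..X/..O/O.X]-1 (2,1)[..X/.../OOX]-1
p2 X@[O.X/.../O.X]: (0,1)[OXX/.../O.X]-1 (1,0)[O.X/X../O.X]+0 (1,1)[O.X/.X./O.X]-1 (1,2)[O.X/..X/O.X]+1* (2,1)[O.X/.../OXX]-1
p3 O@[O.X/..X/O.X] terminal -1; root [..X/.../O.X] d6

O winning at [..X/.../O.X]: False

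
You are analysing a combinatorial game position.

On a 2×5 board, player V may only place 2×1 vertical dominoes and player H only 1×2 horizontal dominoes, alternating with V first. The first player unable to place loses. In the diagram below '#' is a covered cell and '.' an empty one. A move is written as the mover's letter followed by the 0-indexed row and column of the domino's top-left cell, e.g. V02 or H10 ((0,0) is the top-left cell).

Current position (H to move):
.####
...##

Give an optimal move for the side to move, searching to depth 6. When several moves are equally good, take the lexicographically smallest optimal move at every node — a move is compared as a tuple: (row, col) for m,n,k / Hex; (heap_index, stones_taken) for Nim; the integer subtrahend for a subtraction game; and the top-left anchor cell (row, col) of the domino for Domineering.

p1 H@[.####/...##]: H10[.####/##.##]+1* H11[.####/.####]-1
p2 V@[.####/##.##] terminal -1; root [.####/...##] d6

H's best at [.####/...##]: H10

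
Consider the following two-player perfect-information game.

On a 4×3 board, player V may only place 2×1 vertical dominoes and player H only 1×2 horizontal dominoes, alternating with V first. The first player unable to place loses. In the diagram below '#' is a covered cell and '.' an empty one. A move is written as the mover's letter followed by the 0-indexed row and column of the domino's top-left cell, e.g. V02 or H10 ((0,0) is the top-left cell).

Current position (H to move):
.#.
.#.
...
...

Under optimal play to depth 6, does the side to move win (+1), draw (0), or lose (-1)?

p1 H@[.#./.#./.../...]: H20[.#./.#./##./...]-1* H21[.#./.#./.##/...]-1 H30[.#./.#./.../##.]-1 H31[.#./.#./.../.##]-1
p2 V@[.#./.#./##./...]: V00[##./##./##./...]+1* V02[.##/.##/##./...]+1 V12[.#./.##/###/...]+1 V22[.#./.#./###/..#]+1
p3 H@[##./##./##./...]: H30[##./##./##./##.]-1* H31[##./##./##./.##]-1
p4 V@[##./##./##./##.]: V02[###/###/##./##.]+1* V12[##./###/###/##.]+1 V22[##./##./###/###]+1
p5 H@[###/###/##./##.] terminal -1; root [.#./.#./.../...] d6

value(.#./.#./.../..., H) = -1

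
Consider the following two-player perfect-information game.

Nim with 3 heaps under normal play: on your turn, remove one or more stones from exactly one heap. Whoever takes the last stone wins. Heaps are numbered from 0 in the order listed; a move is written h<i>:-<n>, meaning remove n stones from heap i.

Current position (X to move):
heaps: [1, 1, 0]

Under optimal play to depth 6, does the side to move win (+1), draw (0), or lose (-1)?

ply 1, X at (1,1,0) | h0:-1=-1→(0,1,0)*; h1:-1=-1→(1,0,0)
ply 2, O at (0,1,0) | h1:-1=+1→(0,0,0)*
ply 3: (0,0,0) is terminal -1 (X); from (1,1,0) depth 6

value((1,1,0), X) = -1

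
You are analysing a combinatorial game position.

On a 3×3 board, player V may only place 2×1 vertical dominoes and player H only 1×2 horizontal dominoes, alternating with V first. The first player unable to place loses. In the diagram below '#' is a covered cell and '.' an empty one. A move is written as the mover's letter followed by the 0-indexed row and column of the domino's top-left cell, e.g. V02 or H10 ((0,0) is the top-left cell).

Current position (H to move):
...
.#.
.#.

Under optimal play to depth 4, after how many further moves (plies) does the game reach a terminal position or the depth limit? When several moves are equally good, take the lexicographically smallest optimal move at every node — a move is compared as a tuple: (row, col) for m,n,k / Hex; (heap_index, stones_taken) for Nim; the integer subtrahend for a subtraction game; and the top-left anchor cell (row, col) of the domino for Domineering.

[.../.#./.#.] H move#1: H00:-1/##./.#./.#.*, H01:-1/.##/.#./.#.
[##./.#./.#.] V move#2: V02:+1/###/.##/.#.*, V10:+1/##./##./##., V12:+1/##./.##/.##
[###/.##/.#.] end (terminal -1, H#3); searched .../.#./.#. to 4

PV length from [.../.#./.#.]: 2 plies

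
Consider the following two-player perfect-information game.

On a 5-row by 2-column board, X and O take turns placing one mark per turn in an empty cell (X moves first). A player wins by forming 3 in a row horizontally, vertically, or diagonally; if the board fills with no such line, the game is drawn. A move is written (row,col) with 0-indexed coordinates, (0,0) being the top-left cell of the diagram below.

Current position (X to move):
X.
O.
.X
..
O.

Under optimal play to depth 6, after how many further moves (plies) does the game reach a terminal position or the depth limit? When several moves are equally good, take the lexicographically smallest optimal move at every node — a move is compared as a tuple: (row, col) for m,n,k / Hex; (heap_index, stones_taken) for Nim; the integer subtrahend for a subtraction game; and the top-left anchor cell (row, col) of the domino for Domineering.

PV length from [X./O./.X/../O.]: 3 plies

[X./O./.X/../O.] X move#1: (0,1):+0/XX/O./.X/../O., (1,1):+1/X./OX/.X/../O.*, (2,0):+0/X./O./XX/../O., (3,0):+0/X./O./.X/X./O., (3,1):+1/X./O./.X/.X/O., (4,1):+0/X./O./.X/../OX
[X./OX/.X/../O.] O move#2: (0,1):-1/XO/OX/.X/../O.*, (2,0):-1/X./OX/OX/../O., (3,0):-1/X./OX/.X/O./O., (3,1):-1/X./OX/.X/.O/O., (4,1):-1/X./OX/.X/../OO
[XO/OX/.X/../O.] X move#3: (2,0):+0/XO/OX/XX/../O., (3,0):+0/XO/OX/.X/X./O., (3,1):+1/XO/OX/.X/.X/O.*, (4,1):+0/XO/OX/.X/../OX
[XO/OX/.X/.X/O.] end (terminal -1, O#4); searched X./O./.X/../O. to 6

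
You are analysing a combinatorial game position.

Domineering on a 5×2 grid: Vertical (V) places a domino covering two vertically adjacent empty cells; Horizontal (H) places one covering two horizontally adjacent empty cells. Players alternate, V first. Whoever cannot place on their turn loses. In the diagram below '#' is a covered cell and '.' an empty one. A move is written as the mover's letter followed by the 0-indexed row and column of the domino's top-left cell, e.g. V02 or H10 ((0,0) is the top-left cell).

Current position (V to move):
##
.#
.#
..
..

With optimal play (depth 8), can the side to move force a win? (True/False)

ply 1, V at ##/.#/.#/../.. | V10=-1→##/##/##/../..; V20=-1→##/.#/##/#./..; V30=+1→##/.#/.#/#./#.*; V31=+1→##/.#/.#/.#/.#
ply 2: ##/.#/.#/#./#. is terminal -1 (H); from ##/.#/.#/../.. depth 8

V winning at [##/.#/.#/../..]: True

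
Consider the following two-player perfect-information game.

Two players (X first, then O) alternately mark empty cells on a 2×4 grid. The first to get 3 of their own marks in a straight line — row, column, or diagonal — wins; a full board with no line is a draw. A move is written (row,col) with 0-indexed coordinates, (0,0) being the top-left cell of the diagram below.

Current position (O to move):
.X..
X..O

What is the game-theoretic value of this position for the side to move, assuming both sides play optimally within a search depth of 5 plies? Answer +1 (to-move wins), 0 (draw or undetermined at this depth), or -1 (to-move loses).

[.X../X..O] O move#1: (0,0):+0/OX../X..O*, (0,2):+0/.XO./X..O, (0,3):+0/.X.O/X..O, (1,1):+0/.X../XO.O, (1,2):+0/.X../X.OO
[OX../X..O] X move#2: (0,2):+0/OXX./X..O*, (0,3):+0/OX.X/X..O, (1,1):+0/OX../XX.O, (1,2):+0/OX../X.XO
[OXX./X..O] O move#3: (0,3):+0/OXXO/X..O*, (1,1):-1/OXX./XO.O, (1,2):-1/OXX./X.OO
[OXXO/X..O] X move#4: (1,1):+0/OXXO/XX.O*, (1,2):+0/OXXO/X.XO
[OXXO/XX.O] O move#5: (1,2):+0/OXXO/XXOO*
[OXXO/XXOO] end (terminal +0, X#6); searched .X../X..O to 5

value(.X../X..O, O) = 0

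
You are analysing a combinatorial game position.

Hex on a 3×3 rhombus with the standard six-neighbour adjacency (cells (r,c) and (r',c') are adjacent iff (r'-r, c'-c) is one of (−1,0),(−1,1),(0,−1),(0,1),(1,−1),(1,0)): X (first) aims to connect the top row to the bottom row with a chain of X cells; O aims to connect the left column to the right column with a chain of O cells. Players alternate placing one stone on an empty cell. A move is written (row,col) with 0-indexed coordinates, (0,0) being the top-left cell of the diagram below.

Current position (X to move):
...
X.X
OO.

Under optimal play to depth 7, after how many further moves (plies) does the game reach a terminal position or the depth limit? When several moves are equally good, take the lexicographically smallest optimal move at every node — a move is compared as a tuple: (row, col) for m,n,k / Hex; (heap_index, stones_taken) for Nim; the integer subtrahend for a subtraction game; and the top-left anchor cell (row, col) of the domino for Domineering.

ply 1, X at .../X.X/OO. | (0,0)=-1→X../X.X/OO.; (0,1)=-1→.X./X.X/OO.; (0,2)=-1→..X/X.X/OO.; (1,1)=-1→.../XXX/OO.; (2,2)=+1→.../X.X/OOX*
ply 2, O at .../X.X/OOX | (0,0)=-1→O../X.X/OOX*; (0,1)=-1→.O./X.X/OOX; (0,2)=-1→..O/X.X/OOX; (1,1)=-1→.../XOX/OOX
ply 3, X at O../X.X/OOX | (0,1)=+1→OX./X.X/OOX*; (0,2)=+1→O.X/X.X/OOX; (1,1)=+1→O../XXX/OOX
ply 4, O at OX./X.X/OOX | (0,2)=-1→OXO/X.X/OOX*; (1,1)=-1→OX./XOX/OOX
ply 5, X at OXO/X.X/OOX | (1,1)=+1→OXO/XXX/OOX*
ply 6: OXO/XXX/OOX is terminal -1 (O); from .../X.X/OO. depth 7

PV length from [.../X.X/OO.]: 5 plies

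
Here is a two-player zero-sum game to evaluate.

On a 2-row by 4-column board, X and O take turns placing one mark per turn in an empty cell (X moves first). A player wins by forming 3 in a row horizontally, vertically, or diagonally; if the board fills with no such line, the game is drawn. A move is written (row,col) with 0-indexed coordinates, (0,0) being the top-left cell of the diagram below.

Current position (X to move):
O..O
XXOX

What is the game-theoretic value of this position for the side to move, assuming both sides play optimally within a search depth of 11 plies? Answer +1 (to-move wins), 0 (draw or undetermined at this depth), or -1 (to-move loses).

value(O..O/XXOX, X) = 0

p1 X@[O..O/XXOX]: (0,1)[OX.O/XXOX]+0* (0,2)[O.XO/XXOX]+0
p2 O@[OX.O/XXOX]: (0,2)[OXOO/XXOX]+0*
p3 X@[OXOO/XXOX] terminal +0; root [O..O/XXOX] d11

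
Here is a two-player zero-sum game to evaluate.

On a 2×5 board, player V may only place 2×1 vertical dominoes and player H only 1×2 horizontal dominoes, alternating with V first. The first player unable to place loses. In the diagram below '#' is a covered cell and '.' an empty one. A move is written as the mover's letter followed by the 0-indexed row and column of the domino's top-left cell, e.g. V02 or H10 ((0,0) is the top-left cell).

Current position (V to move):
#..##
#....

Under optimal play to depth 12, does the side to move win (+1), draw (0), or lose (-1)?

p1 V@[#..##/#....]: V01[##.##/##...]-1 V02[#.###/#.#..]+1*
p2 H@[#.###/#.#..]: H13[#.###/#.###]-1*
p3 V@[#.###/#.###]: V01[#####/#####]+1*
p4 H@[#####/#####] terminal -1; root [#..##/#....] d12

value(#..##/#...., V) = +1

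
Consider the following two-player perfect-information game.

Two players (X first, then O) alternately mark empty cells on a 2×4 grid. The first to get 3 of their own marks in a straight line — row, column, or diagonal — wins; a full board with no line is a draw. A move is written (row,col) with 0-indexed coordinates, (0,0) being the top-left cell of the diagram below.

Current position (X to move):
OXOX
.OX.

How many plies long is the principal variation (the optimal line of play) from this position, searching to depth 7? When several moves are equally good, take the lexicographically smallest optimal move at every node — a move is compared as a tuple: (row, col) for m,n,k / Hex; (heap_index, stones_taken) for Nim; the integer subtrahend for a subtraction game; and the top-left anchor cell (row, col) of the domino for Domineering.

[OXOX/.OX.] X move#1: (1,0):+0/OXOX/XOX.*, (1,3):+0/OXOX/.OXX
[OXOX/XOX.] O move#2: (1,3):+0/OXOX/XOXO*
[OXOX/XOXO] end (terminal +0, X#3); searched OXOX/.OX. to 7

PV length from [OXOX/.OX.]: 2 plies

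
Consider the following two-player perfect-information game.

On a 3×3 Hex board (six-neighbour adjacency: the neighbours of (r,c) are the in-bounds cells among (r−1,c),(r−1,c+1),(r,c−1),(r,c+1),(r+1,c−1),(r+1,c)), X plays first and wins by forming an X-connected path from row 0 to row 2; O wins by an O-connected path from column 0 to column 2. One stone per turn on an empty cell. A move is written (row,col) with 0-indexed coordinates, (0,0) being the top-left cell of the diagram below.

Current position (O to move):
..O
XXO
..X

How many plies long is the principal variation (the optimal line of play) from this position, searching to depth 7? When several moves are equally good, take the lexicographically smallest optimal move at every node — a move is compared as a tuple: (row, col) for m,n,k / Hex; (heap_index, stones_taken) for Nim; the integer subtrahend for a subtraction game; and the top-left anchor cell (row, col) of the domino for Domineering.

PV length from [..O/XXO/..X]: 4 plies

[..O/XXO/..X] O move#1: (0,0):-1/O.O/XXO/..X*, (0,1):-1/.OO/XXO/..X, (2,0):-1/..O/XXO/O.X, (2,1):-1/..O/XXO/.OX
[O.O/XXO/..X] X move#2: (0,1):+1/OXO/XXO/..X*, (2,0):-1/O.O/XXO/X.X, (2,1):-1/O.O/XXO/.XX
[OXO/XXO/..X] O move#3: (2,0):-1/OXO/XXO/O.X*, (2,1):-1/OXO/XXO/.OX
[OXO/XXO/O.X] X move#4: (2,1):+1/OXO/XXO/OXX*
[OXO/XXO/OXX] end (terminal -1, O#5); searched ..O/XXO/..X to 7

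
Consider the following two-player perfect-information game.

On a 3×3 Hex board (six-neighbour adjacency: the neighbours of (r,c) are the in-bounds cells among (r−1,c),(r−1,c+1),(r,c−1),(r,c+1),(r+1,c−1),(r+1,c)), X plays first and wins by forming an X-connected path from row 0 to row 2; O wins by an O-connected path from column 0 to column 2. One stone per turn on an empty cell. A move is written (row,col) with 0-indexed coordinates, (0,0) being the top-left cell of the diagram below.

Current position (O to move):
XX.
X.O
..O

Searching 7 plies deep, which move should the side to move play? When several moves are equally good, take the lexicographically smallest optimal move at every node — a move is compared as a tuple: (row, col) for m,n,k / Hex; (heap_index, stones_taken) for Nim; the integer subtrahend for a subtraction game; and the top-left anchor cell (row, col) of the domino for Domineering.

O's best at [XX./X.O/..O]: (2,0)

p1 O@[XX./X.O/..O]: (0,2)[XXO/X.O/..O]-1 (1,1)[XX./XOO/..O]-1 (2,0)[XX./X.O/O.O]+1* (2,1)[XX./X.O/.OO]-1
p2 X@[XX./X.O/O.O]: (0,2)[XXX/X.O/O.O]-1* (1,1)[XX./XXO/O.O]-1 (2,1)[XX./X.O/OXO]-1
p3 O@[XXX/X.O/O.O]: (1,1)[XXX/XOO/O.O]+1* (2,1)[XXX/X.O/OOO]+1
p4 X@[XXX/XOO/O.O] terminal -1; root [XX./X.O/..O] d7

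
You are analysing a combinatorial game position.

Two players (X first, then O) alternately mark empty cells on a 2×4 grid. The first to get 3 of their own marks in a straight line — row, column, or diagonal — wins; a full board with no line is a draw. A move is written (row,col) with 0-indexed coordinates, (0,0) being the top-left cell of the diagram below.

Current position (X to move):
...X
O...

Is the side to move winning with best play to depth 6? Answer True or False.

X winning at [...X/O...]: False

p1 X@[...X/O...]: (0,0)[X..X/O...]+0* (0,1)[.X.X/O...]+0 (0,2)[..XX/O...]+0 (1,1)[...X/OX..]+0 (1,2)[...X/O.X.]+0 (1,3)[...X/O..X]+0
p2 O@[X..X/O...]: (0,1)[XO.X/O...]+0* (0,2)[X.OX/O...]+0 (1,1)[X..X/OO..]+0 (1,2)[X..X/O.O.]+0 (1,3)[X..X/O..O]+0
p3 X@[XO.X/O...]: (0,2)[XOXX/O...]+0* (1,1)[XO.X/OX..]+0 (1,2)[XO.X/O.X.]+0 (1,3)[XO.X/O..X]+0
p4 O@[XOXX/O...]: (1,1)[XOXX/OO..]+0* (1,2)[XOXX/O.O.]+0 (1,3)[XOXX/O..O]+0
p5 X@[XOXX/OO..]: (1,2)[XOXX/OOX.]+0* (1,3)[XOXX/OO.X]-1
p6 O@[XOXX/OOX.]: (1,3)[XOXX/OOXO]+0*
p7 X@[XOXX/OOXO] terminal +0; root [...X/O...] d6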